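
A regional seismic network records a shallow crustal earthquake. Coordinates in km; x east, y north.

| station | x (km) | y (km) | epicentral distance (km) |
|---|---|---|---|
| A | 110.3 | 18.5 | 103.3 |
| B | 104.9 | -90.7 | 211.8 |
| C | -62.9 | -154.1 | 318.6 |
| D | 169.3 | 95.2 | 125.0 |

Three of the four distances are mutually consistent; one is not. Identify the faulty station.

D

Solve using three stations at a time. Using A, B, C (subtract circle equations pairwise → linear system) gives (x, y) ≈ (97.9, 120.9).
Distances from that point to each station vs reported:
  A: calculated 103.2 vs reported 103.3 → residual 0.1 km
  B: calculated 211.7 vs reported 211.8 → residual 0.1 km
  C: calculated 318.6 vs reported 318.6 → residual 0.0 km
  D: calculated 75.9 vs reported 125.0 → residual 49.1 km
A, B, C are mutually consistent (residuals ≈ 0); D is off by 49.1 km.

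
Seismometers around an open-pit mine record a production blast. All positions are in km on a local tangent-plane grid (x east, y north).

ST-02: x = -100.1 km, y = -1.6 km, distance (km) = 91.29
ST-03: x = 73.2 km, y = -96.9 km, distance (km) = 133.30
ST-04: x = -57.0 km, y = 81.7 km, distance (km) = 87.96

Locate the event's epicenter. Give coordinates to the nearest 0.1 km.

-9.3 km east, 7.8 km north

Circle about each station: (x + 100.1)² + (y + 1.6)² = 91.29²; (x − 73.2)² + (y + 96.9)² = 133.30²; (x + 57.0)² + (y − 81.7)² = 87.96².
Subtracting the ST-02 equation from the ST-03 and ST-04 equations removes the quadratic terms:
346.6 x − 190.6 y = -4709.75
86.2 x + 166.6 y = 498.22
Solving the 2×2 system: x ≈ -9.3, y ≈ 7.8 km.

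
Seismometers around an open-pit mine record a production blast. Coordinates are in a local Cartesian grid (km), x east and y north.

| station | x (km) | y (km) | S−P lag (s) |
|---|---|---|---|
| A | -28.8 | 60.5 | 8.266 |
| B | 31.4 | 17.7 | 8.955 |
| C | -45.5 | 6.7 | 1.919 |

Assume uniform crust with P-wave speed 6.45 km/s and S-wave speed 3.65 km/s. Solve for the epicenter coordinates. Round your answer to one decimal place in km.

x ≈ -39.3 km, y ≈ -8.2 km

Distance from S−P lag: d = Δt · v_P v_S / (v_P − v_S) = Δt · (6.45·3.65)/(6.45−3.65) ≈ 8.4080·Δt.
So d_A = 69.50, d_B = 75.29, d_C = 16.14 km.
Circle about each station: (x + 28.8)² + (y − 60.5)² = 69.50²; (x − 31.4)² + (y − 17.7)² = 75.29²; (x + 45.5)² + (y − 6.7)² = 16.14².
Subtracting pairs of circle equations eliminates x²+y² and gives linear equations (the radical axes):
120.4 x − 85.6 y = -4028.77
-33.4 x − 107.6 y = 2195.20
Solving the 2×2 system: x ≈ -39.3, y ≈ -8.2 km.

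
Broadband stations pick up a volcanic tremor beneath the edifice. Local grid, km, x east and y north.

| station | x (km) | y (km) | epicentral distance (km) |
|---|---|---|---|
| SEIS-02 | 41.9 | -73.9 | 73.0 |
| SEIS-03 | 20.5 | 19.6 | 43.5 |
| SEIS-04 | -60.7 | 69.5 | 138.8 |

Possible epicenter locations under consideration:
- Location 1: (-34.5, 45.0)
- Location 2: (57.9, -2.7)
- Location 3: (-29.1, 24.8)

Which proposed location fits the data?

Location 2

For each candidate, compare |candidate − station| to the reported distance:
Location 1: residuals SEIS-02 68.3, SEIS-03 17.1, SEIS-04 102.9 → max 102.9 km
Location 2: residuals SEIS-02 0.0, SEIS-03 0.0, SEIS-04 0.0 → max 0.0 km
Location 3: residuals SEIS-02 48.6, SEIS-03 6.4, SEIS-04 84.1 → max 84.1 km
Only Location 2 has all residuals ≈ 0.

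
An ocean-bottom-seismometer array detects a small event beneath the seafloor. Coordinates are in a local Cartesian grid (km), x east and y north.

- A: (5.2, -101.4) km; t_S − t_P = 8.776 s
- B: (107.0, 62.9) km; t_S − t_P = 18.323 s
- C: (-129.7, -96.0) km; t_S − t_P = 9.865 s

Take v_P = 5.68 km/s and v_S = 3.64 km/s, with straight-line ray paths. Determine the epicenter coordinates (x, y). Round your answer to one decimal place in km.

Distance from S−P lag: d = Δt · v_P v_S / (v_P − v_S) = Δt · (5.68·3.64)/(5.68−3.64) ≈ 10.1349·Δt.
So d_A = 88.94, d_B = 185.70, d_C = 99.98 km.
Circle about each station: (x − 5.2)² + (y + 101.4)² = 88.94²; (x − 107.0)² + (y − 62.9)² = 185.70²; (x + 129.7)² + (y + 96.0)² = 99.98².
Subtracting the A equation from the B and C equations removes the quadratic terms:
203.6 x + 328.6 y = -21477.76
-269.8 x + 10.8 y = 13643.41
Solving the 2×2 system: x ≈ -51.9, y ≈ -33.2 km.

x ≈ -51.9 km, y ≈ -33.2 km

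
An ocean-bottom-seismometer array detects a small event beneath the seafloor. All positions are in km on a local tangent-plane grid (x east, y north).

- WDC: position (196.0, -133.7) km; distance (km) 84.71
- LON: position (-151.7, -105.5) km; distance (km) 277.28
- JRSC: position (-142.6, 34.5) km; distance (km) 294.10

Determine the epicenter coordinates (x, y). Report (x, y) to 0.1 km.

Circle about each station: (x − 196.0)² + (y + 133.7)² = 84.71²; (x + 151.7)² + (y + 105.5)² = 277.28²; (x + 142.6)² + (y − 34.5)² = 294.10².
Subtracting pairs of circle equations eliminates x²+y² and gives linear equations (the radical axes):
-695.4 x + 56.4 y = -91856.96
-677.2 x + 336.4 y = -114085.71
Solving the 2×2 system: x ≈ 125.0, y ≈ -87.5 km.

x ≈ 125.0 km, y ≈ -87.5 km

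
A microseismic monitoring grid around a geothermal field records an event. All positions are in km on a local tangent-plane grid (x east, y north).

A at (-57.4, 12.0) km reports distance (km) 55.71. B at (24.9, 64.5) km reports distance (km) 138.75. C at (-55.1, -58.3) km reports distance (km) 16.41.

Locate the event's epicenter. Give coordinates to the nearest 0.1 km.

Circle about each station: (x + 57.4)² + (y − 12.0)² = 55.71²; (x − 24.9)² + (y − 64.5)² = 138.75²; (x + 55.1)² + (y + 58.3)² = 16.41².
Subtracting the A equation from the B and C equations removes the quadratic terms:
164.6 x + 105.0 y = -14806.46
4.6 x − 140.6 y = 5830.46
Solving the 2×2 system: x ≈ -62.2, y ≈ -43.5 km.
Check against A (with the unrounded x, y): √((x + 57.4)²+(y − 12.0)²) = 55.71 ≈ 55.71 km. ✓

x ≈ -62.2 km, y ≈ -43.5 km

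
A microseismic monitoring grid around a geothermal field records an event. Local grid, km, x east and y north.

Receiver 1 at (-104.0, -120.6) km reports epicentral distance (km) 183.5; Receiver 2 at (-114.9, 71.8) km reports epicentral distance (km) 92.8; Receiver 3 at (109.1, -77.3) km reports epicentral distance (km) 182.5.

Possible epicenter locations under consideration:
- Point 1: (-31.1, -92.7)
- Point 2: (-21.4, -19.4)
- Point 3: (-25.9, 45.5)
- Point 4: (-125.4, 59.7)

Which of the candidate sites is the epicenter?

Point 3

For each candidate, compare |candidate − station| to the reported distance:
Point 1: residuals Receiver 1 105.4, Receiver 2 91.8, Receiver 3 41.5 → max 105.4 km
Point 2: residuals Receiver 1 52.9, Receiver 2 37.8, Receiver 3 39.7 → max 52.9 km
Point 3: residuals Receiver 1 0.0, Receiver 2 0.0, Receiver 3 0.0 → max 0.0 km
Point 4: residuals Receiver 1 1.9, Receiver 2 76.8, Receiver 3 89.1 → max 89.1 km
Only Point 3 has all residuals ≈ 0.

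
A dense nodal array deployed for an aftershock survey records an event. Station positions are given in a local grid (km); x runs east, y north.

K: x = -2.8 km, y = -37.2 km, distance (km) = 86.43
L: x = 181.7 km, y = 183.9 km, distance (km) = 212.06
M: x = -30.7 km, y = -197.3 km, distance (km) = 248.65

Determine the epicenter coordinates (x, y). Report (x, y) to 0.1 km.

(20.6, 46.0)

Circle about each station: (x + 2.8)² + (y + 37.2)² = 86.43²; (x − 181.7)² + (y − 183.9)² = 212.06²; (x + 30.7)² + (y + 197.3)² = 248.65².
Subtracting the K equation from the L and M equations removes the quadratic terms:
369.0 x + 442.2 y = 27943.12
-55.8 x − 320.2 y = -15878.58
Solving the 2×2 system: x ≈ 20.6, y ≈ 46.0 km.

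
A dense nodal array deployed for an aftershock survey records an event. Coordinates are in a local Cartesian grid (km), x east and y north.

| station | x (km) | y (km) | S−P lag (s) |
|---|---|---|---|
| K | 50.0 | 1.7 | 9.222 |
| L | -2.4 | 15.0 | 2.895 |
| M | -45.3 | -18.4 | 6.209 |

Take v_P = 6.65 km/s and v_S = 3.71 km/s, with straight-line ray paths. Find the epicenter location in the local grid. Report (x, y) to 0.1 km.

Distance from S−P lag: d = Δt · v_P v_S / (v_P − v_S) = Δt · (6.65·3.71)/(6.65−3.71) ≈ 8.3917·Δt.
So d_K = 77.39, d_L = 24.29, d_M = 52.10 km.
Circle about each station: (x − 50.0)² + (y − 1.7)² = 77.39²; (x + 2.4)² + (y − 15.0)² = 24.29²; (x + 45.3)² + (y + 18.4)² = 52.10².
Subtracting pairs of circle equations eliminates x²+y² and gives linear equations (the radical axes):
-104.8 x + 26.6 y = 3127.08
-190.6 x − 40.2 y = 3162.56
Solving the 2×2 system: x ≈ -22.6, y ≈ 28.5 km.
Check against K (with the unrounded x, y): √((x − 50.0)²+(y − 1.7)²) = 77.39 ≈ 77.39 km. ✓

x ≈ -22.6 km, y ≈ 28.5 km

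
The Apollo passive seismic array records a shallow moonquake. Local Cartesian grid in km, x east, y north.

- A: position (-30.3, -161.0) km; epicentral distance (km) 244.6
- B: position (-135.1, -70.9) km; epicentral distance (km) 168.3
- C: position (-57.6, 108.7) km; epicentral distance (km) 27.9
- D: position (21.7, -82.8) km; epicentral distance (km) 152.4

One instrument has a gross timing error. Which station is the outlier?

D

Solve using three stations at a time. Using A, B, C (subtract circle equations pairwise → linear system) gives (x, y) ≈ (-63.4, 81.4).
Distances from that point to each station vs reported:
  A: calculated 244.6 vs reported 244.6 → residual 0.0 km
  B: calculated 168.3 vs reported 168.3 → residual 0.0 km
  C: calculated 27.9 vs reported 27.9 → residual 0.0 km
  D: calculated 184.9 vs reported 152.4 → residual 32.5 km
A, B, C are mutually consistent (residuals ≈ 0); D is off by 32.5 km.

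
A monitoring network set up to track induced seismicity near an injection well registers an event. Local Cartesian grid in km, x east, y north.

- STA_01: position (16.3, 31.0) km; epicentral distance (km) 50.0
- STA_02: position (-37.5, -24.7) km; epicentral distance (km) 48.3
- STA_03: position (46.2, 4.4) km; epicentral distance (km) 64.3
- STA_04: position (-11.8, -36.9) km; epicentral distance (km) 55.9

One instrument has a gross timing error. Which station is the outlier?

STA_01

Solve using three stations at a time. Using STA_02, STA_03, STA_04 (subtract circle equations pairwise → linear system) gives (x, y) ≈ (-16.5, 18.8).
Distances from that point to each station vs reported:
  STA_01: calculated 35.0 vs reported 50.0 → residual 15.0 km
  STA_02: calculated 48.3 vs reported 48.3 → residual 0.0 km
  STA_03: calculated 64.3 vs reported 64.3 → residual 0.0 km
  STA_04: calculated 55.9 vs reported 55.9 → residual 0.0 km
STA_02, STA_03, STA_04 are mutually consistent (residuals ≈ 0); STA_01 is off by 15.0 km.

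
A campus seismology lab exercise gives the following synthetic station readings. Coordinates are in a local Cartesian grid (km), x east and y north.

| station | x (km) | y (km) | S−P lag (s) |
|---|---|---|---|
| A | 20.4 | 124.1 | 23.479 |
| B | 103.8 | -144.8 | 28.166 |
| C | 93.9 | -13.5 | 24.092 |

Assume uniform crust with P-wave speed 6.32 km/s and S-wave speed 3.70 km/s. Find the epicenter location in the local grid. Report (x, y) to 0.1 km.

Distance from S−P lag: d = Δt · v_P v_S / (v_P − v_S) = Δt · (6.32·3.70)/(6.32−3.70) ≈ 8.9252·Δt.
So d_A = 209.55, d_B = 251.39, d_C = 215.03 km.
Circle about each station: (x − 20.4)² + (y − 124.1)² = 209.55²; (x − 103.8)² + (y + 144.8)² = 251.39²; (x − 93.9)² + (y + 13.5)² = 215.03².
Subtracting the A equation from the B and C equations removes the quadratic terms:
166.8 x − 537.8 y = -3361.22
147.0 x − 275.2 y = -9144.21
Solving the 2×2 system: x ≈ -120.4, y ≈ -31.1 km.

(-120.4, -31.1)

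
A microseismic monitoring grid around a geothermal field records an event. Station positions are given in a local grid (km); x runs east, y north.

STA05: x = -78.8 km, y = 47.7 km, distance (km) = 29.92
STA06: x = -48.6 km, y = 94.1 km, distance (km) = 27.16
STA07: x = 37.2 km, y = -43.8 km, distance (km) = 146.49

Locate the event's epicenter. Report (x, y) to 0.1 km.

Circle about each station: (x + 78.8)² + (y − 47.7)² = 29.92²; (x + 48.6)² + (y − 94.1)² = 27.16²; (x − 37.2)² + (y + 43.8)² = 146.49².
Subtracting pairs of circle equations eliminates x²+y² and gives linear equations (the radical axes):
60.4 x + 92.8 y = 2889.58
232.0 x − 183.0 y = -25746.56
Solving the 2×2 system: x ≈ -57.1, y ≈ 68.3 km.

x ≈ -57.1 km, y ≈ 68.3 km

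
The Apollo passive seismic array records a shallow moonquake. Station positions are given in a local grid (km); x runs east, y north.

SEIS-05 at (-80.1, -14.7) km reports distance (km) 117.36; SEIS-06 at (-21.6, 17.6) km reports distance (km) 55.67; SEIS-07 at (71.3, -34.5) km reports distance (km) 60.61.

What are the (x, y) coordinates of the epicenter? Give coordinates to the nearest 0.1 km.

33.9 km east, 13.2 km north

Circle about each station: (x + 80.1)² + (y + 14.7)² = 117.36²; (x + 21.6)² + (y − 17.6)² = 55.67²; (x − 71.3)² + (y + 34.5)² = 60.61².
Subtracting pairs of circle equations eliminates x²+y² and gives linear equations (the radical axes):
117.0 x + 64.6 y = 4818.44
302.8 x − 39.6 y = 9741.64
Solving the 2×2 system: x ≈ 33.9, y ≈ 13.2 km.
Check against SEIS-05 (with the unrounded x, y): √((x + 80.1)²+(y + 14.7)²) = 117.36 ≈ 117.36 km. ✓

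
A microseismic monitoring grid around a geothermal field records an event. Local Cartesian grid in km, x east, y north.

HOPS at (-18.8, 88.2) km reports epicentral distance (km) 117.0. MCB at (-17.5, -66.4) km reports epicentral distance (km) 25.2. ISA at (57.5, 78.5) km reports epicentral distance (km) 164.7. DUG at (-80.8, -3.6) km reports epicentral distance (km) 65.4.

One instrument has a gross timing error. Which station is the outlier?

HOPS

Solve using three stations at a time. Using MCB, ISA, DUG (subtract circle equations pairwise → linear system) gives (x, y) ≈ (-39.7, -54.5).
Distances from that point to each station vs reported:
  HOPS: calculated 144.2 vs reported 117.0 → residual 27.2 km
  MCB: calculated 25.2 vs reported 25.2 → residual 0.0 km
  ISA: calculated 164.7 vs reported 164.7 → residual 0.0 km
  DUG: calculated 65.4 vs reported 65.4 → residual 0.0 km
MCB, ISA, DUG are mutually consistent (residuals ≈ 0); HOPS is off by 27.2 km.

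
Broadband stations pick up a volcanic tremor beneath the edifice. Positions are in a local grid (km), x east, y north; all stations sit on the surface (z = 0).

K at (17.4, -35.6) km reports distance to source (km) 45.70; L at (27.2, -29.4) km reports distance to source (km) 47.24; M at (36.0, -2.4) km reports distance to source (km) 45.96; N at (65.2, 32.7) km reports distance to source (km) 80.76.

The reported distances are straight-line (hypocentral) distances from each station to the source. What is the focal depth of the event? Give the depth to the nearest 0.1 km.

z ≈ 22.1 km

Each station gives a sphere (x−x_i)² + (y−y_i)² + z² = d_i² (stations at z=0).
Subtracting the K sphere from L and M: z² cancels, leaving linear equations in x and y:
19.6 x + 12.4 y = -109.05
37.2 x + 66.4 y = -292.19
Solving: x ≈ -4.306, y ≈ -1.988 km (keep extra digits for the depth step; rounded: -4.3, -2.0).
Then from the K sphere: z² = 45.70² − (x − 17.4)² − (y + 35.6)² with x = -4.306, y = -1.988, so z ≈ 22.081 ≈ 22.1 km.
Check against N (with the unrounded solution): distance 80.76 ≈ 80.76 km. ✓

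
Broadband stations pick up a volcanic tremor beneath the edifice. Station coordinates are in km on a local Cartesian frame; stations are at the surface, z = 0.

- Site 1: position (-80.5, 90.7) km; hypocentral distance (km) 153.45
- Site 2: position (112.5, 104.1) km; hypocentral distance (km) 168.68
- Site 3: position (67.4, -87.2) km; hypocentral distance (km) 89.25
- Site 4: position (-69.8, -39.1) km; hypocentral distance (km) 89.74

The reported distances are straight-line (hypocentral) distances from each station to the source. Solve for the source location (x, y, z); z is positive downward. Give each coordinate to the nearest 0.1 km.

Each station gives a sphere (x−x_i)² + (y−y_i)² + z² = d_i² (stations at z=0).
Subtracting the Site 1 sphere from Site 2 and Site 3: z² cancels, leaving linear equations in x and y:
386.0 x + 26.8 y = 3880.28
295.8 x − 355.8 y = 13021.20
Solving: x ≈ 11.906, y ≈ -26.699 km (keep extra digits for the depth step; rounded: 11.9, -26.7).
Then from the Site 1 sphere: z² = 153.45² − (x + 80.5)² − (y − 90.7)² with x = 11.906, y = -26.699, so z ≈ 35.007 ≈ 35.0 km.
Check against Site 4 (with the unrounded solution): distance 89.75 ≈ 89.74 km. ✓

(11.9, -26.7, 35.0)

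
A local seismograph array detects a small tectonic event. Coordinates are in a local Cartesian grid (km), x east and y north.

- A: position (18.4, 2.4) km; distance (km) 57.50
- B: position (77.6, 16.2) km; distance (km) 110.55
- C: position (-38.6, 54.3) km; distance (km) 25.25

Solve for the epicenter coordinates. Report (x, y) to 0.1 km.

x ≈ -32.1 km, y ≈ 29.9 km

Circle about each station: (x − 18.4)² + (y − 2.4)² = 57.50²; (x − 77.6)² + (y − 16.2)² = 110.55²; (x + 38.6)² + (y − 54.3)² = 25.25².
Subtracting the A equation from the B and C equations removes the quadratic terms:
118.4 x + 27.6 y = -2975.17
-114.0 x + 103.8 y = 6762.82
Solving the 2×2 system: x ≈ -32.1, y ≈ 29.9 km.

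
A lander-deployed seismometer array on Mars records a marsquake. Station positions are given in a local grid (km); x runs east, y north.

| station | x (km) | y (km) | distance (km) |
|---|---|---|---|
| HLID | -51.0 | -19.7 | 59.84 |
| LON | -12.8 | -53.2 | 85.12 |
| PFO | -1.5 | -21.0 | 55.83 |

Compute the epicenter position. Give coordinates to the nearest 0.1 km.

(-20.2, 31.6)

Circle about each station: (x + 51.0)² + (y + 19.7)² = 59.84²; (x + 12.8)² + (y + 53.2)² = 85.12²; (x + 1.5)² + (y + 21.0)² = 55.83².
Subtracting the HLID equation from the LON and PFO equations removes the quadratic terms:
76.4 x − 67.0 y = -3659.60
99.0 x − 2.6 y = -2082.00
Solving the 2×2 system: x ≈ -20.2, y ≈ 31.6 km.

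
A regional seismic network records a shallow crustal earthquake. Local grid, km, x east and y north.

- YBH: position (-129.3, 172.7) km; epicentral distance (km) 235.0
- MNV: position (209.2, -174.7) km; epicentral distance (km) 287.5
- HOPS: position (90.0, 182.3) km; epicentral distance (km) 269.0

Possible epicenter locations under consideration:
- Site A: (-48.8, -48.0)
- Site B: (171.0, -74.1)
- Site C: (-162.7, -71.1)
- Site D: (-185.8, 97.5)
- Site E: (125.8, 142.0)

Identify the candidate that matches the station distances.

For each candidate, compare |candidate − station| to the reported distance:
Site A: residuals YBH 0.1, MNV 0.1, HOPS 0.1 → max 0.1 km
Site B: residuals YBH 153.7, MNV 179.9, HOPS 0.1 → max 179.9 km
Site C: residuals YBH 11.1, MNV 98.6, HOPS 88.9 → max 98.6 km
Site D: residuals YBH 140.9, MNV 192.2, HOPS 19.5 → max 192.2 km
Site E: residuals YBH 21.9, MNV 40.0, HOPS 215.1 → max 215.1 km
Only Site A has all residuals ≈ 0.

Site A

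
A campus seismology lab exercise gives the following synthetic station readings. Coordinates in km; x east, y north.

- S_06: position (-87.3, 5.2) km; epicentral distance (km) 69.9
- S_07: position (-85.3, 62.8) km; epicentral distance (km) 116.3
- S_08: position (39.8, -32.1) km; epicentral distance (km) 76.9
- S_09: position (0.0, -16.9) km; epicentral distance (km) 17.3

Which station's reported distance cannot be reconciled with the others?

S_09

Solve using three stations at a time. Using S_06, S_07, S_08 (subtract circle equations pairwise → linear system) gives (x, y) ≈ (-36.4, -42.7).
Distances from that point to each station vs reported:
  S_06: calculated 69.9 vs reported 69.9 → residual 0.0 km
  S_07: calculated 116.3 vs reported 116.3 → residual 0.0 km
  S_08: calculated 76.9 vs reported 76.9 → residual 0.0 km
  S_09: calculated 44.6 vs reported 17.3 → residual 27.3 km
S_06, S_07, S_08 are mutually consistent (residuals ≈ 0); S_09 is off by 27.3 km.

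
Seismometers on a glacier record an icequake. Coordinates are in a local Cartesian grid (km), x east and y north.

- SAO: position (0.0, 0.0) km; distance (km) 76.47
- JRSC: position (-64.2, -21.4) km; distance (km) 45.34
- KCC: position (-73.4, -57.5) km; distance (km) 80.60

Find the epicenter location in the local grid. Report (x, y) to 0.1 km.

(-72.9, 23.1)

Circle about each station: x² + y² = 76.47²; (x + 64.2)² + (y + 21.4)² = 45.34²; (x + 73.4)² + (y + 57.5)² = 80.60².
Subtracting the SAO equation from the JRSC and KCC equations removes the quadratic terms:
-128.4 x − 42.8 y = 8371.55
-146.8 x − 115.0 y = 8045.11
Solving the 2×2 system: x ≈ -72.9, y ≈ 23.1 km.
Check against SAO (with the unrounded x, y): √(x²+y²) = 76.47 ≈ 76.47 km. ✓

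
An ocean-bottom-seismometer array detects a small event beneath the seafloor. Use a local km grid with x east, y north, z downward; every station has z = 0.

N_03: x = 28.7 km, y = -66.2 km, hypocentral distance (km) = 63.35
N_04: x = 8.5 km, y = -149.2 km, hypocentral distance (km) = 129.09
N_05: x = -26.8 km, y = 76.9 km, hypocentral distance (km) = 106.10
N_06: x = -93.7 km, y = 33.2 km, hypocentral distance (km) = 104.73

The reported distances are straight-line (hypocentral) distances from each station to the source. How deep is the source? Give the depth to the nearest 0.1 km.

27.0 km

Each station gives a sphere (x−x_i)² + (y−y_i)² + z² = d_i² (stations at z=0).
Subtracting the N_03 sphere from N_04 and N_05: z² cancels, leaving linear equations in x and y:
-40.4 x − 166.0 y = 4475.75
-111.0 x + 286.2 y = -5818.27
Solving: x ≈ -10.508, y ≈ -24.405 km (keep extra digits for the depth step; rounded: -10.5, -24.4).
Then from the N_03 sphere: z² = 63.35² − (x − 28.7)² − (y + 66.2)² with x = -10.508, y = -24.405, so z ≈ 27.002 ≈ 27.0 km.
Check against N_06 (with the unrounded solution): distance 104.73 ≈ 104.73 km. ✓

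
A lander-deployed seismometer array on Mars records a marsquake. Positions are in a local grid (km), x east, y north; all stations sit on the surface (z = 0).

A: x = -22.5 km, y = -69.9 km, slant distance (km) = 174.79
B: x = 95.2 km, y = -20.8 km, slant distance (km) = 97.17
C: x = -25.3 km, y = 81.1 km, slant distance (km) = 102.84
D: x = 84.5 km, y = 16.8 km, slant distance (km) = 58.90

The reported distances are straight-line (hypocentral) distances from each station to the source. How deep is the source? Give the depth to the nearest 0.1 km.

depth ≈ 13.3 km

Each station gives a sphere (x−x_i)² + (y−y_i)² + z² = d_i² (stations at z=0).
Subtracting the A sphere from B and C: z² cancels, leaving linear equations in x and y:
235.4 x + 98.2 y = 25212.96
-5.6 x + 302.0 y = 21800.52
Solving: x ≈ 76.402, y ≈ 73.604 km (keep extra digits for the depth step; rounded: 76.4, 73.6).
Then from the A sphere: z² = 174.79² − (x + 22.5)² − (y + 69.9)² with x = 76.402, y = 73.604, so z ≈ 13.287 ≈ 13.3 km.
Check against D (with the unrounded solution): distance 58.90 ≈ 58.90 km. ✓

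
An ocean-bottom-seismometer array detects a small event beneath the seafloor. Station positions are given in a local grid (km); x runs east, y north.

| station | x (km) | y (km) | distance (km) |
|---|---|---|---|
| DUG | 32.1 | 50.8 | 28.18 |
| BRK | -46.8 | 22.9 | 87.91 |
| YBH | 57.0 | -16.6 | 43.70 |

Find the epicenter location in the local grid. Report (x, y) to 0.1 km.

41.1 km east, 24.1 km north

Circle about each station: (x − 32.1)² + (y − 50.8)² = 28.18²; (x + 46.8)² + (y − 22.9)² = 87.91²; (x − 57.0)² + (y + 16.6)² = 43.70².
Subtracting the DUG equation from the BRK and YBH equations removes the quadratic terms:
-157.8 x − 55.8 y = -7830.46
49.8 x − 134.8 y = -1202.07
Solving the 2×2 system: x ≈ 41.1, y ≈ 24.1 km.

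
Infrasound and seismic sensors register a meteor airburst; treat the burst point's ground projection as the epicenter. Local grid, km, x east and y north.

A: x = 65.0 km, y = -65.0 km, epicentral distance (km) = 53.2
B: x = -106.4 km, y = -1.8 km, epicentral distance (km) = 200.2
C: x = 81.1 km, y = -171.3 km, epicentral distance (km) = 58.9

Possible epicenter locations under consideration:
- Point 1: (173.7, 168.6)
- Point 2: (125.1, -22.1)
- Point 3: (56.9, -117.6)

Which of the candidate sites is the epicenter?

Point 3

For each candidate, compare |candidate − station| to the reported distance:
Point 1: residuals A 204.5, B 127.7, C 293.4 → max 293.4 km
Point 2: residuals A 20.6, B 32.2, C 96.7 → max 96.7 km
Point 3: residuals A 0.0, B 0.0, C 0.0 → max 0.0 km
Only Point 3 has all residuals ≈ 0.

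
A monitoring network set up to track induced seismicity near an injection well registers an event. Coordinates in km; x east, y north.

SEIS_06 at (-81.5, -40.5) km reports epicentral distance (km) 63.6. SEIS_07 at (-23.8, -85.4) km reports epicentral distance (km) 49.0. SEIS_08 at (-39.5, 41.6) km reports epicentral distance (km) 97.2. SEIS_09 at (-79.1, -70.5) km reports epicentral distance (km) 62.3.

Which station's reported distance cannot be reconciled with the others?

Solve using three stations at a time. Using SEIS_06, SEIS_08, SEIS_09 (subtract circle equations pairwise → linear system) gives (x, y) ≈ (-19.4, -53.4).
Distances from that point to each station vs reported:
  SEIS_06: calculated 63.4 vs reported 63.6 → residual 0.2 km
  SEIS_07: calculated 32.3 vs reported 49.0 → residual 16.7 km
  SEIS_08: calculated 97.1 vs reported 97.2 → residual 0.1 km
  SEIS_09: calculated 62.1 vs reported 62.3 → residual 0.2 km
SEIS_06, SEIS_08, SEIS_09 are mutually consistent (residuals ≈ 0); SEIS_07 is off by 16.7 km.

SEIS_07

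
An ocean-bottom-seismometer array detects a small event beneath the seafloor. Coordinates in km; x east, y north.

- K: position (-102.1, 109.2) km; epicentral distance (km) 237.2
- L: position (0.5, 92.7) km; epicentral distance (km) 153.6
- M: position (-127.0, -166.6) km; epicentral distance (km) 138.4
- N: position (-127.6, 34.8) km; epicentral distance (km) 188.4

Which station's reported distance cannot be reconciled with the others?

Solve using three stations at a time. Using K, M, N (subtract circle equations pairwise → linear system) gives (x, y) ≈ (-2.5, -106.1).
Distances from that point to each station vs reported:
  K: calculated 237.2 vs reported 237.2 → residual 0.0 km
  L: calculated 198.8 vs reported 153.6 → residual 45.2 km
  M: calculated 138.4 vs reported 138.4 → residual 0.0 km
  N: calculated 188.4 vs reported 188.4 → residual 0.0 km
K, M, N are mutually consistent (residuals ≈ 0); L is off by 45.2 km.

L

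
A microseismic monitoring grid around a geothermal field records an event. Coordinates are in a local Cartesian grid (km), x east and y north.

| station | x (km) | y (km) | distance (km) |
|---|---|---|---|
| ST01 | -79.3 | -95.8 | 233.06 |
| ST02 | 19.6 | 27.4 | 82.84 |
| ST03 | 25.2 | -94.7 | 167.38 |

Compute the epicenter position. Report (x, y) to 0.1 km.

Circle about each station: (x + 79.3)² + (y + 95.8)² = 233.06²; (x − 19.6)² + (y − 27.4)² = 82.84²; (x − 25.2)² + (y + 94.7)² = 167.38².
Subtracting the ST01 equation from the ST02 and ST03 equations removes the quadratic terms:
197.8 x + 246.4 y = 33123.29
209.0 x + 2.2 y = 20437.90
Solving the 2×2 system: x ≈ 97.2, y ≈ 56.4 km.
Check against ST01 (with the unrounded x, y): √((x + 79.3)²+(y + 95.8)²) = 233.06 ≈ 233.06 km. ✓

x ≈ 97.2 km, y ≈ 56.4 km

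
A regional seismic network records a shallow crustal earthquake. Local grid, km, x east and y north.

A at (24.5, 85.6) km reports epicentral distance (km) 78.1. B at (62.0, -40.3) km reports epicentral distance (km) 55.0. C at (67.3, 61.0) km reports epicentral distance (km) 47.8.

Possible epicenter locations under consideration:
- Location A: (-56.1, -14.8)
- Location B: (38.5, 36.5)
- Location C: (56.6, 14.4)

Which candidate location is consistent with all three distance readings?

For each candidate, compare |candidate − station| to the reported distance:
Location A: residuals A 50.6, B 65.8, C 97.0 → max 97.0 km
Location B: residuals A 27.0, B 25.3, C 10.0 → max 27.0 km
Location C: residuals A 0.0, B 0.0, C 0.0 → max 0.0 km
Only Location C has all residuals ≈ 0.

Location C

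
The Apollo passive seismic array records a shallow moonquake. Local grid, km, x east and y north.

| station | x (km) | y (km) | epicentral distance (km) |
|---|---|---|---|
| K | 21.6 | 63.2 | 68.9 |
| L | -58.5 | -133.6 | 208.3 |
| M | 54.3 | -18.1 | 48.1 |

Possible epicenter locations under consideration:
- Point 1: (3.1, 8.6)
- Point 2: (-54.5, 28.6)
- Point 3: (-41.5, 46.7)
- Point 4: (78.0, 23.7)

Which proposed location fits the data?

Point 4

For each candidate, compare |candidate − station| to the reported distance:
Point 1: residuals K 11.3, L 53.3, M 9.6 → max 53.3 km
Point 2: residuals K 14.7, L 46.1, M 70.3 → max 70.3 km
Point 3: residuals K 3.7, L 27.2, M 67.6 → max 67.6 km
Point 4: residuals K 0.0, L 0.0, M 0.0 → max 0.0 km
Only Point 4 has all residuals ≈ 0.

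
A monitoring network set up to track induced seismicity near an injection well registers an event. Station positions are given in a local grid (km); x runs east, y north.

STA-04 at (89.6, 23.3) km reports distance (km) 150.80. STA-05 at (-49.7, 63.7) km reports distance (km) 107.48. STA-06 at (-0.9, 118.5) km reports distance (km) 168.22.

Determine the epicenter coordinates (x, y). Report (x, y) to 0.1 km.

-45.5 km east, -43.7 km north

Circle about each station: (x − 89.6)² + (y − 23.3)² = 150.80²; (x + 49.7)² + (y − 63.7)² = 107.48²; (x + 0.9)² + (y − 118.5)² = 168.22².
Subtracting pairs of circle equations eliminates x²+y² and gives linear equations (the radical axes):
-278.6 x + 80.8 y = 9145.42
-181.0 x + 190.4 y = -85.32
Solving the 2×2 system: x ≈ -45.5, y ≈ -43.7 km.
Check against STA-04 (with the unrounded x, y): √((x − 89.6)²+(y − 23.3)²) = 150.80 ≈ 150.80 km. ✓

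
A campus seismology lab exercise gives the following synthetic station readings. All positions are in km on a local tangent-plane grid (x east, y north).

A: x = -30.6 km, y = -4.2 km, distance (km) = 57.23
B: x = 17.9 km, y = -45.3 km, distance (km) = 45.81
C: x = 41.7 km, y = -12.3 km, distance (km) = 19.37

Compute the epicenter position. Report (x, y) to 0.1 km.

Circle about each station: (x + 30.6)² + (y + 4.2)² = 57.23²; (x − 17.9)² + (y + 45.3)² = 45.81²; (x − 41.7)² + (y + 12.3)² = 19.37².
Subtracting the A equation from the B and C equations removes the quadratic terms:
97.0 x − 82.2 y = 2595.22
144.6 x − 16.2 y = 3836.26
Solving the 2×2 system: x ≈ 26.5, y ≈ -0.3 km.
Check against A (with the unrounded x, y): √((x + 30.6)²+(y + 4.2)²) = 57.23 ≈ 57.23 km. ✓

26.5 km east, -0.3 km north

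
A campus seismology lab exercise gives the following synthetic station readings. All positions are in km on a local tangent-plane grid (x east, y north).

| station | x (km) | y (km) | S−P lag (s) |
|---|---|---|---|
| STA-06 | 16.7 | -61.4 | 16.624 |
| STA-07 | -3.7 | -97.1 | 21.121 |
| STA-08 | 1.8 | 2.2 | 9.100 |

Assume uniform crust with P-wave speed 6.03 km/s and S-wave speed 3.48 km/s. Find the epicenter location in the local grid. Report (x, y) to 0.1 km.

Distance from S−P lag: d = Δt · v_P v_S / (v_P − v_S) = Δt · (6.03·3.48)/(6.03−3.48) ≈ 8.2292·Δt.
So d_STA-06 = 136.80, d_STA-07 = 173.81, d_STA-08 = 74.89 km.
Circle about each station: (x − 16.7)² + (y + 61.4)² = 136.80²; (x + 3.7)² + (y + 97.1)² = 173.81²; (x − 1.8)² + (y − 2.2)² = 74.89².
Subtracting the STA-06 equation from the STA-07 and STA-08 equations removes the quadratic terms:
-40.8 x − 71.4 y = -6102.43
-29.8 x + 127.2 y = 9064.96
Solving the 2×2 system: x ≈ 17.6, y ≈ 75.4 km.
Check against STA-06 (with the unrounded x, y): √((x − 16.7)²+(y + 61.4)²) = 136.80 ≈ 136.80 km. ✓

x ≈ 17.6 km, y ≈ 75.4 km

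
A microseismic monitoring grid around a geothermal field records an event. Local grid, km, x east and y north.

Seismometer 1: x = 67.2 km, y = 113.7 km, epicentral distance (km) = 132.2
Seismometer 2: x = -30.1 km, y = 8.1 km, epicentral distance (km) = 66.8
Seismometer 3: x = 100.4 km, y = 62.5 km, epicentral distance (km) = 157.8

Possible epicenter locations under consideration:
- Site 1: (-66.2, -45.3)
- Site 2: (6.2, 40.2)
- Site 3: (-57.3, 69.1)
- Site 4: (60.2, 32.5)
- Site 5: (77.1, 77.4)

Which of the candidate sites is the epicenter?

Site 3

For each candidate, compare |candidate − station| to the reported distance:
Site 1: residuals Seismometer 1 75.3, Seismometer 2 2.3, Seismometer 3 40.6 → max 75.3 km
Site 2: residuals Seismometer 1 36.7, Seismometer 2 18.3, Seismometer 3 61.0 → max 61.0 km
Site 3: residuals Seismometer 1 0.0, Seismometer 2 0.0, Seismometer 3 0.0 → max 0.0 km
Site 4: residuals Seismometer 1 50.7, Seismometer 2 26.7, Seismometer 3 107.6 → max 107.6 km
Site 5: residuals Seismometer 1 94.6, Seismometer 2 60.8, Seismometer 3 130.1 → max 130.1 km
Only Site 3 has all residuals ≈ 0.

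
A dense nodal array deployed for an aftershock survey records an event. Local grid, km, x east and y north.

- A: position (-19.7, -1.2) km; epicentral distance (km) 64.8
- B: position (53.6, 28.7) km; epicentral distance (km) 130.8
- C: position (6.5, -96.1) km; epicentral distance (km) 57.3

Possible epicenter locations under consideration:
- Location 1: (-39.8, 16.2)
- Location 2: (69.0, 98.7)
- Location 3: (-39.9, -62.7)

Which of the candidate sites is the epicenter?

For each candidate, compare |candidate − station| to the reported distance:
Location 1: residuals A 38.2, B 36.6, C 64.2 → max 64.2 km
Location 2: residuals A 68.8, B 59.1, C 147.3 → max 147.3 km
Location 3: residuals A 0.1, B 0.0, C 0.1 → max 0.1 km
Only Location 3 has all residuals ≈ 0.

Location 3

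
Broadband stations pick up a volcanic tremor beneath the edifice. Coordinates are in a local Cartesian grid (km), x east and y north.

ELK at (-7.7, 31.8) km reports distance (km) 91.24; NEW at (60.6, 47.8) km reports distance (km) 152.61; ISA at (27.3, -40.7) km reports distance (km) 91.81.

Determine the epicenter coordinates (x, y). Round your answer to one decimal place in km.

(-64.5, -39.6)

Circle about each station: (x + 7.7)² + (y − 31.8)² = 91.24²; (x − 60.6)² + (y − 47.8)² = 152.61²; (x − 27.3)² + (y + 40.7)² = 91.81².
Subtracting the ELK equation from the NEW and ISA equations removes the quadratic terms:
136.6 x + 32.0 y = -10078.40
70.0 x − 145.0 y = 1226.91
Solving the 2×2 system: x ≈ -64.5, y ≈ -39.6 km.
Check against ELK (with the unrounded x, y): √((x + 7.7)²+(y − 31.8)²) = 91.24 ≈ 91.24 km. ✓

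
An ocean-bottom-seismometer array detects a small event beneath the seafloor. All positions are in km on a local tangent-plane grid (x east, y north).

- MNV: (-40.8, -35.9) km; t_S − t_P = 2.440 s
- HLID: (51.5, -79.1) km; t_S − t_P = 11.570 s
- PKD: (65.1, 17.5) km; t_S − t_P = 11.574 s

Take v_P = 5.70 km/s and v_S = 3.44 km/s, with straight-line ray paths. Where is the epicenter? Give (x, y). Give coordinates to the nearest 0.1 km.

(-28.6, -18.6)

Distance from S−P lag: d = Δt · v_P v_S / (v_P − v_S) = Δt · (5.70·3.44)/(5.70−3.44) ≈ 8.6761·Δt.
So d_MNV = 21.17, d_HLID = 100.38, d_PKD = 100.42 km.
Circle about each station: (x + 40.8)² + (y + 35.9)² = 21.17²; (x − 51.5)² + (y + 79.1)² = 100.38²; (x − 65.1)² + (y − 17.5)² = 100.42².
Subtracting the MNV equation from the HLID and PKD equations removes the quadratic terms:
184.6 x − 86.4 y = -3672.37
211.8 x + 106.8 y = -8045.20
Solving the 2×2 system: x ≈ -28.6, y ≈ -18.6 km.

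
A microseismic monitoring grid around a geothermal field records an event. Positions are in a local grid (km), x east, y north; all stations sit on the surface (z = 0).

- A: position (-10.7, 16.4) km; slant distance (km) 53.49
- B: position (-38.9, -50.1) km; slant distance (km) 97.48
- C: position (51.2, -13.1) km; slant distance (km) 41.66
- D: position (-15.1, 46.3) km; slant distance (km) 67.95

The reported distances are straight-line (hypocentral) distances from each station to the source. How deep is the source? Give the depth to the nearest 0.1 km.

Each station gives a sphere (x−x_i)² + (y−y_i)² + z² = d_i² (stations at z=0).
Subtracting the A sphere from B and C: z² cancels, leaving linear equations in x and y:
-56.4 x − 133.0 y = -3001.40
123.8 x − 59.0 y = 3535.22
Solving: x ≈ 32.702, y ≈ 8.699 km (keep extra digits for the depth step; rounded: 32.7, 8.7).
Then from the A sphere: z² = 53.49² − (x + 10.7)² − (y − 16.4)² with x = 32.702, y = 8.699, so z ≈ 30.301 ≈ 30.3 km.

30.3 km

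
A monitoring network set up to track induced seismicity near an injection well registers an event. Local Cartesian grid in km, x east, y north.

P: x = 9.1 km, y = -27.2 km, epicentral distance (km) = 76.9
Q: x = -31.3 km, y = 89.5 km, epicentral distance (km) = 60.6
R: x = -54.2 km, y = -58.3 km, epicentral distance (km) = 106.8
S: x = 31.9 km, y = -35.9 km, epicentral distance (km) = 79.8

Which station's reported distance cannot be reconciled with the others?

P

Solve using three stations at a time. Using Q, R, S (subtract circle equations pairwise → linear system) gives (x, y) ≈ (-3.4, 35.7).
Distances from that point to each station vs reported:
  P: calculated 64.1 vs reported 76.9 → residual 12.8 km
  Q: calculated 60.6 vs reported 60.6 → residual 0.0 km
  R: calculated 106.8 vs reported 106.8 → residual 0.0 km
  S: calculated 79.8 vs reported 79.8 → residual 0.0 km
Q, R, S are mutually consistent (residuals ≈ 0); P is off by 12.8 km.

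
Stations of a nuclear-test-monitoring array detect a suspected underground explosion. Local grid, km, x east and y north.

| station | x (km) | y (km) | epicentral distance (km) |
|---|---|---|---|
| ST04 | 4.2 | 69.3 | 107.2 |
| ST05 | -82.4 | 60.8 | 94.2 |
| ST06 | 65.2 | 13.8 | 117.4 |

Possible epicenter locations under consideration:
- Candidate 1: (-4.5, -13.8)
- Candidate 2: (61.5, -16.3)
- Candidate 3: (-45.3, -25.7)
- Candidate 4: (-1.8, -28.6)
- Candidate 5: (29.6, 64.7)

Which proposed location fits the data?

Candidate 3

For each candidate, compare |candidate − station| to the reported distance:
Candidate 1: residuals ST04 23.6, ST05 13.7, ST06 42.4 → max 42.4 km
Candidate 2: residuals ST04 4.2, ST05 69.1, ST06 87.1 → max 87.1 km
Candidate 3: residuals ST04 0.1, ST05 0.1, ST06 0.1 → max 0.1 km
Candidate 4: residuals ST04 9.1, ST05 26.2, ST06 38.1 → max 38.1 km
Candidate 5: residuals ST04 81.4, ST05 17.9, ST06 55.3 → max 81.4 km
Only Candidate 3 has all residuals ≈ 0.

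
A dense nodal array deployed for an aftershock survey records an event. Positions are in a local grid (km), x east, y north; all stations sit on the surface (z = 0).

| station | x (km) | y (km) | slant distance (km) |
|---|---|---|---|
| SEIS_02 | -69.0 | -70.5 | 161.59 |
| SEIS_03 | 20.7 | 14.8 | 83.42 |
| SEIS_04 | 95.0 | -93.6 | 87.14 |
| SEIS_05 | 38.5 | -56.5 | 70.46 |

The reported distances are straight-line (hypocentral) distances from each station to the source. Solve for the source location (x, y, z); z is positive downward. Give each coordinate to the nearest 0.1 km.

Each station gives a sphere (x−x_i)² + (y−y_i)² + z² = d_i² (stations at z=0).
Subtracting the SEIS_02 sphere from SEIS_03 and SEIS_04: z² cancels, leaving linear equations in x and y:
179.4 x + 170.6 y = 10068.71
328.0 x − 46.2 y = 26572.66
Solving: x ≈ 77.803, y ≈ -22.797 km (keep extra digits for the depth step; rounded: 77.8, -22.8).
Then from the SEIS_02 sphere: z² = 161.59² − (x + 69.0)² − (y + 70.5)² with x = 77.803, y = -22.797, so z ≈ 47.798 ≈ 47.8 km.
Check against SEIS_05 (with the unrounded solution): distance 70.46 ≈ 70.46 km. ✓

x ≈ 77.8 km, y ≈ -22.8 km, depth ≈ 47.8 km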